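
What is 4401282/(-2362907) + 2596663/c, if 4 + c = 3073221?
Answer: -7390421484853/7261725961819 ≈ -1.0177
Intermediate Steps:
c = 3073217 (c = -4 + 3073221 = 3073217)
4401282/(-2362907) + 2596663/c = 4401282/(-2362907) + 2596663/3073217 = 4401282*(-1/2362907) + 2596663*(1/3073217) = -4401282/2362907 + 2596663/3073217 = -7390421484853/7261725961819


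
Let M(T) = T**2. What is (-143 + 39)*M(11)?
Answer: -12584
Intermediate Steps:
(-143 + 39)*M(11) = (-143 + 39)*11**2 = -104*121 = -12584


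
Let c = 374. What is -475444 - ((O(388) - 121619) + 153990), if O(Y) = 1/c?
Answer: -189922811/374 ≈ -5.0782e+5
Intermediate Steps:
O(Y) = 1/374
-475444 - ((O(388) - 121619) + 153990) = -475444 - ((1/374 - 121619) + 153990) = -475444 - (-45485505/374 + 153990) = -475444 - 1*12106755/374 = -475444 - 12106755/374 = -189922811/374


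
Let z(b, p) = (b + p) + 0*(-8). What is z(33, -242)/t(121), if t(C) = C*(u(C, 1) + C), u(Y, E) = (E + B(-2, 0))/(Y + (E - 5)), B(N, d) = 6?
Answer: -2223/155804 ≈ -0.014268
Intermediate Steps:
u(Y, E) = (6 + E)/(-5 + E + Y) (u(Y, E) = (E + 6)/(Y + (E - 5)) = (6 + E)/(Y + (-5 + E)) = (6 + E)/(-5 + E + Y))
z(b, p) = b + p (z(b, p) = (b + p) + 0 = b + p)
t(C) = C*(C + 7/(-4 + C)) (t(C) = C*((6 + 1)/(-5 + 1 + C) + C) = C*(7/(-4 + C) + C) = C*(C + 7/(-4 + C)))
z(33, -242)/t(121) = (33 - 242)/((121*(7 + 121*(-4 + 121))/(-4 + 121))) = -209*117/(121*(7 + 121*117)) = -209*117/(121*(7 + 14157)) = -209/(121*(1/117)*14164) = -209/1713844/117 = -209*117/1713844 = -2223/155804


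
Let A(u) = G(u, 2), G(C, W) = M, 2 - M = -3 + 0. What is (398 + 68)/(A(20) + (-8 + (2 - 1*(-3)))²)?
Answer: 233/7 ≈ 33.286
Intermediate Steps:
M = 5 (M = 2 - (-3 + 0) = 2 - 1*(-3) = 2 + 3 = 5)
G(C, W) = 5
A(u) = 5
(398 + 68)/(A(20) + (-8 + (2 - 1*(-3)))²) = (398 + 68)/(5 + (-8 + (2 - 1*(-3)))²) = 466/(5 + (-8 + (2 + 3))²) = 466/(5 + (-8 + 5)²) = 466/(5 + (-3)²) = 466/(5 + 9) = 466/14 = 466*(1/14) = 233/7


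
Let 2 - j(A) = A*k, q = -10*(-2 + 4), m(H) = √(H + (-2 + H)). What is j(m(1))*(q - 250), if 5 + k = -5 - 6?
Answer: -540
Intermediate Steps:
m(H) = √(-2 + 2*H)
k = -16 (k = -5 + (-5 - 6) = -5 - 11 = -16)
q = -20 (q = -10*2 = -20)
j(A) = 2 + 16*A (j(A) = 2 - A*(-16) = 2 - (-16)*A = 2 + 16*A)
j(m(1))*(q - 250) = (2 + 16*√(-2 + 2*1))*(-20 - 250) = (2 + 16*√(-2 + 2))*(-270) = (2 + 16*√0)*(-270) = (2 + 16*0)*(-270) = (2 + 0)*(-270) = 2*(-270) = -540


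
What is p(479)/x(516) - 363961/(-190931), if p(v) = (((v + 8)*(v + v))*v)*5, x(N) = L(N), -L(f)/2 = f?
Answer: -8205448473193/7578492 ≈ -1.0827e+6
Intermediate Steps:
L(f) = -2*f
x(N) = -2*N
p(v) = 10*v**2*(8 + v) (p(v) = (((8 + v)*(2*v))*v)*5 = ((2*v*(8 + v))*v)*5 = (2*v**2*(8 + v))*5 = 10*v**2*(8 + v))
p(479)/x(516) - 363961/(-190931) = (10*479**2*(8 + 479))/((-2*516)) - 363961/(-190931) = (10*229441*487)/(-1032) - 363961*(-1/190931) = 1117377670*(-1/1032) + 27997/14687 = -558688835/516 + 27997/14687 = -8205448473193/7578492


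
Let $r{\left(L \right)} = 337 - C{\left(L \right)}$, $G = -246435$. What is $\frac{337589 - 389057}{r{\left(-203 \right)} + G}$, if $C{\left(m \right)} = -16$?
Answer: $\frac{25734}{123041} \approx 0.20915$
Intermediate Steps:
$r{\left(L \right)} = 353$ ($r{\left(L \right)} = 337 - -16 = 337 + 16 = 353$)
$\frac{337589 - 389057}{r{\left(-203 \right)} + G} = \frac{337589 - 389057}{353 - 246435} = - \frac{51468}{-246082} = \left(-51468\right) \left(- \frac{1}{246082}\right) = \frac{25734}{123041}$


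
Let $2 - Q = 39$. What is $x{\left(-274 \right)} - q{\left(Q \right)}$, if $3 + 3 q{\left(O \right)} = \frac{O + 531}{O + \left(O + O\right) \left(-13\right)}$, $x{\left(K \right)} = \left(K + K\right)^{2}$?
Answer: $\frac{833345881}{2775} \approx 3.0031 \cdot 10^{5}$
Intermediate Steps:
$Q = -37$ ($Q = 2 - 39 = -37$)
$x{\left(K \right)} = 4 K^{2}$ ($x{\left(K \right)} = \left(2 K\right)^{2} = 4 K^{2}$)
$q{\left(O \right)} = -1 - \frac{531 + O}{75 O}$ ($q{\left(O \right)} = -1 + \frac{\left(O + 531\right) \frac{1}{O + \left(O + O\right) \left(-13\right)}}{3} = -1 + \frac{\left(531 + O\right) \frac{1}{O + 2 O \left(-13\right)}}{3} = -1 + \frac{\left(531 + O\right) \frac{1}{O - 26 O}}{3} = -1 + \frac{\left(531 + O\right) \frac{1}{\left(-25\right) O}}{3} = -1 + \frac{\left(531 + O\right) \left(- \frac{1}{25 O}\right)}{3} = -1 + \frac{\left(- \frac{1}{25}\right) \frac{1}{O} \left(531 + O\right)}{3} = -1 - \frac{531 + O}{75 O}$)
$x{\left(-274 \right)} - q{\left(Q \right)} = 4 \left(-274\right)^{2} - \frac{-531 - -2812}{75 \left(-37\right)} = 4 \cdot 75076 - \frac{1}{75} \left(- \frac{1}{37}\right) \left(-531 + 2812\right) = 300304 - \frac{1}{75} \left(- \frac{1}{37}\right) 2281 = 300304 - - \frac{2281}{2775} = 300304 + \frac{2281}{2775} = \frac{833345881}{2775}$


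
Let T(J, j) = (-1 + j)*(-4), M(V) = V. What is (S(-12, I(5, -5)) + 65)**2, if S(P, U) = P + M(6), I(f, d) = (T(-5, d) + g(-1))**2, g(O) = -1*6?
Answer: 3481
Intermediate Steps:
g(O) = -6
T(J, j) = 4 - 4*j
I(f, d) = (-2 - 4*d)**2 (I(f, d) = ((4 - 4*d) - 6)**2 = (-2 - 4*d)**2)
S(P, U) = 6 + P (S(P, U) = P + 6 = 6 + P)
(S(-12, I(5, -5)) + 65)**2 = ((6 - 12) + 65)**2 = (-6 + 65)**2 = 59**2 = 3481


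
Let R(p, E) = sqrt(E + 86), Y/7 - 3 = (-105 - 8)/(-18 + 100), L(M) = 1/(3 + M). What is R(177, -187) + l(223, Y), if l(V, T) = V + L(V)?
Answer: 50399/226 + I*sqrt(101) ≈ 223.0 + 10.05*I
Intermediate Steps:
Y = 931/82 (Y = 21 + 7*((-105 - 8)/(-18 + 100)) = 21 + 7*(-113/82) = 21 - 791/82 = 931/82 ≈ 11.354)
R(p, E) = sqrt(86 + E)
l(V, T) = V + 1/(3 + V)
R(177, -187) + l(223, Y) = sqrt(86 - 187) + (1 + 223*(3 + 223))/(3 + 223) = sqrt(-101) + (1 + 223*226)/226 = I*sqrt(101) + (1 + 50398)/226 = I*sqrt(101) + (1/226)*50399 = I*sqrt(101) + 50399/226 = 50399/226 + I*sqrt(101)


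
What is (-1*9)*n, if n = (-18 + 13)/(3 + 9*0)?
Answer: 15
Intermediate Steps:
n = -5/3 (n = -5/(3 + 0) = -5/3 ≈ -1.6667)
(-1*9)*n = -1*9*(-5/3) = -9*(-5/3) = 15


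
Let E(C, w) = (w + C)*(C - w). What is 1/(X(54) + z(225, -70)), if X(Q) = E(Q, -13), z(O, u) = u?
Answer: 1/2677 ≈ 0.00037355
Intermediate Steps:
E(C, w) = (C + w)*(C - w)
X(Q) = -169 + Q² (X(Q) = Q² - 1*(-13)² = Q² - 1*169 = Q² - 169 = -169 + Q²)
1/(X(54) + z(225, -70)) = 1/((-169 + 54²) - 70) = 1/((-169 + 2916) - 70) = 1/(2747 - 70) = 1/2677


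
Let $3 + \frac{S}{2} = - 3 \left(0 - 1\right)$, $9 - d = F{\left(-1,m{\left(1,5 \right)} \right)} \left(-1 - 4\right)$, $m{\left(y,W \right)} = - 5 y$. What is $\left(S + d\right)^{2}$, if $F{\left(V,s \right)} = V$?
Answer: $16$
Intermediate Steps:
$d = 4$ ($d = 9 - - (-1 - 4) = 9 - \left(-1\right) \left(-5\right) = 9 - 5 = 4$)
$S = 0$ ($S = -6 + 2 \left(- 3 \left(0 - 1\right)\right) = -6 + 2 \left(\left(-3\right) \left(-1\right)\right) = -6 + 2 \cdot 3 = -6 + 6 = 0$)
$\left(S + d\right)^{2} = \left(0 + 4\right)^{2} = 4^{2} = 16$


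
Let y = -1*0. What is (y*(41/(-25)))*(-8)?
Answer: 0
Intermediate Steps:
y = 0
(y*(41/(-25)))*(-8) = (0*(41/(-25)))*(-8) = (0*(41*(-1/25)))*(-8) = (0*(-41/25))*(-8) = 0*(-8) = 0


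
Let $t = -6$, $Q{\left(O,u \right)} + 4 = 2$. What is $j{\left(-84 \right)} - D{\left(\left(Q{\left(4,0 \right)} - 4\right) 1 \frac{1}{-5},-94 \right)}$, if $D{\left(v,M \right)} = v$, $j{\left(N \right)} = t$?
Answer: $- \frac{36}{5} \approx -7.2$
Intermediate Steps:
$Q{\left(O,u \right)} = -2$ ($Q{\left(O,u \right)} = -4 + 2 = -2$)
$j{\left(N \right)} = -6$
$j{\left(-84 \right)} - D{\left(\left(Q{\left(4,0 \right)} - 4\right) 1 \frac{1}{-5},-94 \right)} = -6 - \left(-2 - 4\right) 1 \frac{1}{-5} = -6 - - 6 \cdot 1 \left(- \frac{1}{5}\right) = -6 - \left(-6\right) \left(- \frac{1}{5}\right) = -6 - \frac{6}{5} = - \frac{36}{5}$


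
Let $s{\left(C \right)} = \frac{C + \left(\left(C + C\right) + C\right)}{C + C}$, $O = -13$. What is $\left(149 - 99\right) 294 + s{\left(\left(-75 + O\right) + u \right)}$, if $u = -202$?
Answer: $14702$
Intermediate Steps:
$s{\left(C \right)} = 2$ ($s{\left(C \right)} = \frac{C + \left(2 C + C\right)}{2 C} = \left(C + 3 C\right) \frac{1}{2 C} = 4 C \frac{1}{2 C} = 2$)
$\left(149 - 99\right) 294 + s{\left(\left(-75 + O\right) + u \right)} = \left(149 - 99\right) 294 + 2 = 50 \cdot 294 + 2 = 14700 + 2 = 14702$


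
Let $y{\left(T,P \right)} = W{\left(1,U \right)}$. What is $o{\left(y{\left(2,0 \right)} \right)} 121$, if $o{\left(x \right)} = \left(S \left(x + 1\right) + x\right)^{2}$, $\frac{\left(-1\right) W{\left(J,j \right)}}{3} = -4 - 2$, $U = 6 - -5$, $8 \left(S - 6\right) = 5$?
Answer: $\frac{160300921}{64} \approx 2.5047 \cdot 10^{6}$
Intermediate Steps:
$S = \frac{53}{8}$ ($S = 6 + \frac{1}{8} \cdot 5 = 6 + \frac{5}{8} = \frac{53}{8} \approx 6.625$)
$U = 11$ ($U = 6 + 5 = 11$)
$W{\left(J,j \right)} = 18$ ($W{\left(J,j \right)} = - 3 \left(-4 - 2\right) = \left(-3\right) \left(-6\right) = 18$)
$y{\left(T,P \right)} = 18$
$o{\left(x \right)} = \left(\frac{53}{8} + \frac{61 x}{8}\right)^{2}$ ($o{\left(x \right)} = \left(\frac{53 \left(x + 1\right)}{8} + x\right)^{2} = \left(\frac{53 \left(1 + x\right)}{8} + x\right)^{2} = \left(\left(\frac{53}{8} + \frac{53 x}{8}\right) + x\right)^{2} = \left(\frac{53}{8} + \frac{61 x}{8}\right)^{2}$)
$o{\left(y{\left(2,0 \right)} \right)} 121 = \frac{\left(53 + 61 \cdot 18\right)^{2}}{64} \cdot 121 = \frac{\left(53 + 1098\right)^{2}}{64} \cdot 121 = \frac{1151^{2}}{64} \cdot 121 = \frac{1}{64} \cdot 1324801 \cdot 121 = \frac{1324801}{64} \cdot 121 = \frac{160300921}{64}$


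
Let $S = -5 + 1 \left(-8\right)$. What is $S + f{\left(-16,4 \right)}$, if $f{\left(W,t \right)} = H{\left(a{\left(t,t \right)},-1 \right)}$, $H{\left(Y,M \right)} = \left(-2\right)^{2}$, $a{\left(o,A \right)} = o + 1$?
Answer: $-9$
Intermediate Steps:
$a{\left(o,A \right)} = 1 + o$
$H{\left(Y,M \right)} = 4$
$f{\left(W,t \right)} = 4$
$S = -13$ ($S = -5 - 8 = -13$)
$S + f{\left(-16,4 \right)} = -13 + 4 = -9$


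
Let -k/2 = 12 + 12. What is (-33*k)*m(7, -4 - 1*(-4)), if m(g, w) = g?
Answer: 11088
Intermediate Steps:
k = -48 (k = -2*(12 + 12) = -2*24 = -48)
(-33*k)*m(7, -4 - 1*(-4)) = -33*(-48)*7 = 1584*7 = 11088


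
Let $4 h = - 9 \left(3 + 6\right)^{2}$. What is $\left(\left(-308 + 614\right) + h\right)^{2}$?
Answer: $\frac{245025}{16} \approx 15314.0$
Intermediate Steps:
$h = - \frac{729}{4}$ ($h = \frac{\left(-9\right) \left(3 + 6\right)^{2}}{4} = \frac{\left(-9\right) 9^{2}}{4} = \frac{\left(-9\right) 81}{4} = \frac{1}{4} \left(-729\right) = - \frac{729}{4} \approx -182.25$)
$\left(\left(-308 + 614\right) + h\right)^{2} = \left(\left(-308 + 614\right) - \frac{729}{4}\right)^{2} = \left(306 - \frac{729}{4}\right)^{2} = \left(\frac{495}{4}\right)^{2} = \frac{245025}{16}$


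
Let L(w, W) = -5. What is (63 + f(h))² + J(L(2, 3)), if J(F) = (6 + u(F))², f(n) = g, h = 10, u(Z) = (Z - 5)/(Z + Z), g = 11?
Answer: 5525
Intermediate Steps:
u(Z) = (-5 + Z)/(2*Z) (u(Z) = (-5 + Z)/((2*Z)) = (-5 + Z)*(1/(2*Z)) = (-5 + Z)/(2*Z))
f(n) = 11
J(F) = (6 + (-5 + F)/(2*F))²
(63 + f(h))² + J(L(2, 3)) = (63 + 11)² + (¼)*(-5 + 13*(-5))²/(-5)² = 74² + (¼)*(1/25)*(-5 - 65)² = 5476 + (¼)*(1/25)*(-70)² = 5476 + (¼)*(1/25)*4900 = 5476 + 49 = 5525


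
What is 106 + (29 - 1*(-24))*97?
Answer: 5247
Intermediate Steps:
106 + (29 - 1*(-24))*97 = 106 + (29 + 24)*97 = 106 + 53*97 = 106 + 5141 = 5247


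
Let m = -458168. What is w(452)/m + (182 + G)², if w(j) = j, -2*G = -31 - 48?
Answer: 11239376253/229084 ≈ 49062.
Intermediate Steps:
G = 79/2 (G = -(-31 - 48)/2 = -½*(-79) = 79/2 ≈ 39.500)
w(452)/m + (182 + G)² = 452/(-458168) + (182 + 79/2)² = 452*(-1/458168) + (443/2)² = -113/114542 + 196249/4 = 11239376253/229084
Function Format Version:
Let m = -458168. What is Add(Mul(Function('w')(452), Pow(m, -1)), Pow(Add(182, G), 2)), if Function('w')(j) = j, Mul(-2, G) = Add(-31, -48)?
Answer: Rational(11239376253, 229084) ≈ 49062.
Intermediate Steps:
G = Rational(79, 2) (G = Mul(Rational(-1, 2), Add(-31, -48)) = Mul(Rational(-1, 2), -79) = Rational(79, 2) ≈ 39.500)
Add(Mul(Function('w')(452), Pow(m, -1)), Pow(Add(182, G), 2)) = Add(Mul(452, Pow(-458168, -1)), Pow(Add(182, Rational(79, 2)), 2)) = Add(Mul(452, Rational(-1, 458168)), Pow(Rational(443, 2), 2)) = Add(Rational(-113, 114542), Rational(196249, 4)) = Rational(11239376253, 229084)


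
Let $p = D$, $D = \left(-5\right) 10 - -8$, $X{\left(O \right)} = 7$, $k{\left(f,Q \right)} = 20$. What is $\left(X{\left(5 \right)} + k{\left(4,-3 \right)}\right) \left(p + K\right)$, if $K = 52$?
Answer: $270$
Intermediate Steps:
$D = -42$ ($D = -50 + 8 = -42$)
$p = -42$
$\left(X{\left(5 \right)} + k{\left(4,-3 \right)}\right) \left(p + K\right) = \left(7 + 20\right) \left(-42 + 52\right) = 27 \cdot 10 = 270$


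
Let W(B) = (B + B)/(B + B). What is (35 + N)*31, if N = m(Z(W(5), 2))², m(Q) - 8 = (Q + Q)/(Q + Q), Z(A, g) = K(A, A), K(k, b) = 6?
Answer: 3596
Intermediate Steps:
W(B) = 1 (W(B) = (2*B)/((2*B)) = (2*B)*(1/(2*B)) = 1)
Z(A, g) = 6
m(Q) = 9 (m(Q) = 8 + (Q + Q)/(Q + Q) = 8 + (2*Q)/((2*Q)) = 8 + (2*Q)*(1/(2*Q)) = 8 + 1 = 9)
N = 81 (N = 9² = 81)
(35 + N)*31 = (35 + 81)*31 = 116*31 = 3596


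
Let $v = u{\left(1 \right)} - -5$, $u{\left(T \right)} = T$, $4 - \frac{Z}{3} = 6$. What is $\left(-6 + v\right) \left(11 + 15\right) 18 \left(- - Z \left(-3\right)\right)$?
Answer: $0$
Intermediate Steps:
$Z = -6$ ($Z = 12 - 18 = -6$)
$v = 6$ ($v = 1 - -5 = 1 + 5 = 6$)
$\left(-6 + v\right) \left(11 + 15\right) 18 \left(- - Z \left(-3\right)\right) = \left(-6 + 6\right) \left(11 + 15\right) 18 \left(- \left(-1\right) \left(-6\right) \left(-3\right)\right) = 0 \cdot 26 \cdot 18 \left(- 6 \left(-3\right)\right) = 0 \cdot 18 \left(\left(-1\right) \left(-18\right)\right) = 0 \cdot 18 = 0$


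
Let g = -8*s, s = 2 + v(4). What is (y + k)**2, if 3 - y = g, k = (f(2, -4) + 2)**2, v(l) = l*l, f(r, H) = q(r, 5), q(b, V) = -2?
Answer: 21609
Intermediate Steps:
f(r, H) = -2
v(l) = l**2
s = 18 (s = 2 + 4**2 = 2 + 16 = 18)
g = -144 (g = -8*18 = -144)
k = 0 (k = (-2 + 2)**2 = 0**2 = 0)
y = 147 (y = 3 - 1*(-144) = 3 + 144 = 147)
(y + k)**2 = (147 + 0)**2 = 147**2 = 21609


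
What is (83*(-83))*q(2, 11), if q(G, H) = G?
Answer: -13778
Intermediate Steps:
(83*(-83))*q(2, 11) = (83*(-83))*2 = -6889*2 = -13778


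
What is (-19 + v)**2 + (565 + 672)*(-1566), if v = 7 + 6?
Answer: -1937106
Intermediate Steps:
v = 13
(-19 + v)**2 + (565 + 672)*(-1566) = (-19 + 13)**2 + (565 + 672)*(-1566) = (-6)**2 + 1237*(-1566) = 36 - 1937142 = -1937106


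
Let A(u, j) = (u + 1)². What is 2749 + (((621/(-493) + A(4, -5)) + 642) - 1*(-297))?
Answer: 1829888/493 ≈ 3711.7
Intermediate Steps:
A(u, j) = (1 + u)²
2749 + (((621/(-493) + A(4, -5)) + 642) - 1*(-297)) = 2749 + (((621/(-493) + (1 + 4)²) + 642) - 1*(-297)) = 2749 + (((621*(-1/493) + 5²) + 642) + 297) = 2749 + (((-621/493 + 25) + 642) + 297) = 2749 + ((11704/493 + 642) + 297) = 2749 + (328210/493 + 297) = 2749 + 474631/493 = 1829888/493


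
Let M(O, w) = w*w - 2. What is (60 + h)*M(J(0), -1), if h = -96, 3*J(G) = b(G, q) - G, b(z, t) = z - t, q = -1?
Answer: 36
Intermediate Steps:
J(G) = 1/3 (J(G) = ((G - 1*(-1)) - G)/3 = ((G + 1) - G)/3 = ((1 + G) - G)/3 = (1/3)*1 = 1/3)
M(O, w) = -2 + w**2 (M(O, w) = w**2 - 2 = -2 + w**2)
(60 + h)*M(J(0), -1) = (60 - 96)*(-2 + (-1)**2) = -36*(-2 + 1) = -36*(-1) = 36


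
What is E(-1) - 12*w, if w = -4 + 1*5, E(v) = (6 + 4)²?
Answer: 88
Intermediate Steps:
E(v) = 100 (E(v) = 10² = 100)
w = 1 (w = -4 + 5 = 1)
E(-1) - 12*w = 100 - 12*1 = 100 - 12 = 88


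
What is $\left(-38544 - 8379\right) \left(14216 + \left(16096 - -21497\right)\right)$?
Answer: $-2431033707$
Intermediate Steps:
$\left(-38544 - 8379\right) \left(14216 + \left(16096 - -21497\right)\right) = - 46923 \left(14216 + \left(16096 + 21497\right)\right) = - 46923 \left(14216 + 37593\right) = \left(-46923\right) 51809 = -2431033707$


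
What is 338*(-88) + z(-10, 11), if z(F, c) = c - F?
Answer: -29723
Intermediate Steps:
338*(-88) + z(-10, 11) = 338*(-88) + (11 - 1*(-10)) = -29744 + (11 + 10) = -29744 + 21 = -29723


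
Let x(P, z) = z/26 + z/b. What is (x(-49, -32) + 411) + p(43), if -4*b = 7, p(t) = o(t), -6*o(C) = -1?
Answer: 233809/546 ≈ 428.22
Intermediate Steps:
o(C) = ⅙ (o(C) = -⅙*(-1) = ⅙)
p(t) = ⅙
b = -7/4 (b = -¼*7 = -7/4 ≈ -1.7500)
x(P, z) = -97*z/182 (x(P, z) = z/26 + z/(-7/4) = z*(1/26) + z*(-4/7) = z/26 - 4*z/7 = -97*z/182)
(x(-49, -32) + 411) + p(43) = (-97/182*(-32) + 411) + ⅙ = (1552/91 + 411) + ⅙ = 38953/91 + ⅙ = 233809/546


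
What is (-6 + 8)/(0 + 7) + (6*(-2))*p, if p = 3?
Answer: -250/7 ≈ -35.714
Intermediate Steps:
(-6 + 8)/(0 + 7) + (6*(-2))*p = (-6 + 8)/(0 + 7) + (6*(-2))*3 = 2/7 - 12*3 = 2*(1/7) - 36 = 2/7 - 36 = -250/7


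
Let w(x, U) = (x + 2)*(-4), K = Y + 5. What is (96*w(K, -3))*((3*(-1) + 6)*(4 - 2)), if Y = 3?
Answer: -23040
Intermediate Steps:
K = 8 (K = 3 + 5 = 8)
w(x, U) = -8 - 4*x (w(x, U) = (2 + x)*(-4) = -8 - 4*x)
(96*w(K, -3))*((3*(-1) + 6)*(4 - 2)) = (96*(-8 - 4*8))*((3*(-1) + 6)*(4 - 2)) = (96*(-8 - 32))*((-3 + 6)*2) = (96*(-40))*(3*2) = -3840*6 = -23040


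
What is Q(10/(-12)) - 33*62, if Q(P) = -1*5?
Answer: -2051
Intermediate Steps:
Q(P) = -5
Q(10/(-12)) - 33*62 = -5 - 33*62 = -5 - 2046 = -2051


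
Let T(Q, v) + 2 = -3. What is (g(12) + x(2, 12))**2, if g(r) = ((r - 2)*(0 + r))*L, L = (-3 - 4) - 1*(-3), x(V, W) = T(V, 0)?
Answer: 235225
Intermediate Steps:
T(Q, v) = -5 (T(Q, v) = -2 - 3 = -5)
x(V, W) = -5
L = -4 (L = -7 + 3 = -4)
g(r) = -4*r*(-2 + r) (g(r) = ((r - 2)*(0 + r))*(-4) = ((-2 + r)*r)*(-4) = (r*(-2 + r))*(-4) = -4*r*(-2 + r))
(g(12) + x(2, 12))**2 = (4*12*(2 - 1*12) - 5)**2 = (4*12*(2 - 12) - 5)**2 = (4*12*(-10) - 5)**2 = (-480 - 5)**2 = (-485)**2 = 235225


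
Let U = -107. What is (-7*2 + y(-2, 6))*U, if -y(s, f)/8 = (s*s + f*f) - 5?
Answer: 31458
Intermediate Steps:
y(s, f) = 40 - 8*f² - 8*s² (y(s, f) = -8*((s*s + f*f) - 5) = -8*((s² + f²) - 5) = -8*((f² + s²) - 5) = -8*(-5 + f² + s²) = 40 - 8*f² - 8*s²)
(-7*2 + y(-2, 6))*U = (-7*2 + (40 - 8*6² - 8*(-2)²))*(-107) = (-14 + (40 - 8*36 - 8*4))*(-107) = (-14 + (40 - 288 - 32))*(-107) = (-14 - 280)*(-107) = -294*(-107) = 31458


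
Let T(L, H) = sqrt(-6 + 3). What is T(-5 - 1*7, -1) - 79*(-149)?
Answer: 11771 + I*sqrt(3) ≈ 11771.0 + 1.732*I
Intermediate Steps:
T(L, H) = I*sqrt(3) (T(L, H) = sqrt(-3) = I*sqrt(3))
T(-5 - 1*7, -1) - 79*(-149) = I*sqrt(3) - 79*(-149) = I*sqrt(3) + 11771 = 11771 + I*sqrt(3)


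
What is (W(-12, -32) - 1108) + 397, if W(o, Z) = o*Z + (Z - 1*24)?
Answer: -383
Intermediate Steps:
W(o, Z) = -24 + Z + Z*o (W(o, Z) = Z*o + (Z - 24) = Z*o + (-24 + Z) = -24 + Z + Z*o)
(W(-12, -32) - 1108) + 397 = ((-24 - 32 - 32*(-12)) - 1108) + 397 = ((-24 - 32 + 384) - 1108) + 397 = (328 - 1108) + 397 = -780 + 397 = -383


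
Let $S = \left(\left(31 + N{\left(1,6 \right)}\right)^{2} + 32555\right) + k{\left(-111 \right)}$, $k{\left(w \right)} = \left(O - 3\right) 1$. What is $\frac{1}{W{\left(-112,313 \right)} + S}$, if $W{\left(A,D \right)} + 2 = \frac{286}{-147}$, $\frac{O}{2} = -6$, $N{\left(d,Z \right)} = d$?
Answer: $\frac{147}{4933328} \approx 2.9797 \cdot 10^{-5}$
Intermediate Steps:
$O = -12$ ($O = 2 \left(-6\right) = -12$)
$W{\left(A,D \right)} = - \frac{580}{147}$ ($W{\left(A,D \right)} = -2 + \frac{286}{-147} = -2 + 286 \left(- \frac{1}{147}\right) = -2 - \frac{286}{147} = - \frac{580}{147}$)
$k{\left(w \right)} = -15$ ($k{\left(w \right)} = \left(-12 - 3\right) 1 = \left(-15\right) 1 = -15$)
$S = 33564$ ($S = \left(\left(31 + 1\right)^{2} + 32555\right) - 15 = \left(32^{2} + 32555\right) - 15 = \left(1024 + 32555\right) - 15 = 33579 - 15 = 33564$)
$\frac{1}{W{\left(-112,313 \right)} + S} = \frac{1}{- \frac{580}{147} + 33564} = \frac{1}{\frac{4933328}{147}} = \frac{147}{4933328}$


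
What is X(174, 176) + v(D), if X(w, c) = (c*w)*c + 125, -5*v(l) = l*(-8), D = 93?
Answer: 26950489/5 ≈ 5.3901e+6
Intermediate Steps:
v(l) = 8*l/5 (v(l) = -l*(-8)/5 = -(-8)*l/5 = 8*l/5)
X(w, c) = 125 + w*c² (X(w, c) = w*c² + 125 = 125 + w*c²)
X(174, 176) + v(D) = (125 + 174*176²) + (8/5)*93 = (125 + 174*30976) + 744/5 = (125 + 5389824) + 744/5 = 5389949 + 744/5 = 26950489/5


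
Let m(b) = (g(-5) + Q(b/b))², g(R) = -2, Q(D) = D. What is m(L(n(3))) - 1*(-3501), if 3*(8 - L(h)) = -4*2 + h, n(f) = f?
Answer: 3502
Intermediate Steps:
L(h) = 32/3 - h/3 (L(h) = 8 - (-4*2 + h)/3 = 8 - (-8 + h)/3 = 8 + (8/3 - h/3) = 32/3 - h/3)
m(b) = 1 (m(b) = (-2 + b/b)² = (-2 + 1)² = (-1)² = 1)
m(L(n(3))) - 1*(-3501) = 1 - 1*(-3501) = 1 + 3501 = 3502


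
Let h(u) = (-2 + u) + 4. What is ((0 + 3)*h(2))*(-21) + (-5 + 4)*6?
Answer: -258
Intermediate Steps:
h(u) = 2 + u
((0 + 3)*h(2))*(-21) + (-5 + 4)*6 = ((0 + 3)*(2 + 2))*(-21) + (-5 + 4)*6 = (3*4)*(-21) - 1*6 = 12*(-21) - 6 = -252 - 6 = -258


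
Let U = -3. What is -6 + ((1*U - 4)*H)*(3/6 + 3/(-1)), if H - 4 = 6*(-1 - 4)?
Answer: -461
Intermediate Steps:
H = -26 (H = 4 + 6*(-1 - 4) = 4 + 6*(-5) = 4 - 30 = -26)
-6 + ((1*U - 4)*H)*(3/6 + 3/(-1)) = -6 + ((1*(-3) - 4)*(-26))*(3/6 + 3/(-1)) = -6 + ((-3 - 4)*(-26))*(3*(⅙) + 3*(-1)) = -6 + (-7*(-26))*(½ - 3) = -6 + 182*(-5/2) = -6 - 455 = -461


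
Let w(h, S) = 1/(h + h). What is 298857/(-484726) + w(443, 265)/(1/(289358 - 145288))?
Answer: 34784843759/214733618 ≈ 161.99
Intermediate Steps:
w(h, S) = 1/(2*h)
298857/(-484726) + w(443, 265)/(1/(289358 - 145288)) = 298857/(-484726) + ((½)/443)/(1/(289358 - 145288)) = 298857*(-1/484726) + ((½)*(1/443))/(1/144070) = -298857/484726 + 1/(886*(1/144070)) = -298857/484726 + (1/886)*144070 = -298857/484726 + 72035/443 = 34784843759/214733618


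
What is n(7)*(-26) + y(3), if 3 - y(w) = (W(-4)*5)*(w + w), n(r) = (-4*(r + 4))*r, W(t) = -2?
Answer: 8071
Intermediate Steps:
n(r) = r*(-16 - 4*r) (n(r) = (-4*(4 + r))*r = (-16 - 4*r)*r = r*(-16 - 4*r))
y(w) = 3 + 20*w (y(w) = 3 - (-2*5)*(w + w) = 3 - (-10)*2*w = 3 - (-20)*w = 3 + 20*w)
n(7)*(-26) + y(3) = -4*7*(4 + 7)*(-26) + (3 + 20*3) = -4*7*11*(-26) + (3 + 60) = -308*(-26) + 63 = 8008 + 63 = 8071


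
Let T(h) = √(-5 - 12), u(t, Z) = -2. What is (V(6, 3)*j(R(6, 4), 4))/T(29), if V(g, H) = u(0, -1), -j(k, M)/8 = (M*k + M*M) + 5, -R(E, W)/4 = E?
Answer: 1200*I*√17/17 ≈ 291.04*I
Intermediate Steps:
R(E, W) = -4*E
j(k, M) = -40 - 8*M² - 8*M*k (j(k, M) = -8*((M*k + M*M) + 5) = -8*((M*k + M²) + 5) = -8*((M² + M*k) + 5) = -8*(5 + M² + M*k) = -40 - 8*M² - 8*M*k)
V(g, H) = -2
T(h) = I*√17 (T(h) = √(-17) = I*√17)
(V(6, 3)*j(R(6, 4), 4))/T(29) = (-2*(-40 - 8*4² - 8*4*(-4*6)))/((I*√17)) = (-2*(-40 - 8*16 - 8*4*(-24)))*(-I*√17/17) = (-2*(-40 - 128 + 768))*(-I*√17/17) = (-2*600)*(-I*√17/17) = -(-1200)*I*√17/17 = 1200*I*√17/17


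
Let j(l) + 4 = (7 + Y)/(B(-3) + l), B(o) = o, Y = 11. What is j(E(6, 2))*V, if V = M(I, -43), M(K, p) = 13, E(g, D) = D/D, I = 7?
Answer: -169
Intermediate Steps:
E(g, D) = 1
V = 13
j(l) = -4 + 18/(-3 + l) (j(l) = -4 + (7 + 11)/(-3 + l) = -4 + 18/(-3 + l))
j(E(6, 2))*V = (2*(15 - 2*1)/(-3 + 1))*13 = (2*(15 - 2)/(-2))*13 = (2*(-1/2)*13)*13 = -13*13 = -169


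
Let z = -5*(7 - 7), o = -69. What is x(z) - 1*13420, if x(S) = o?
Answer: -13489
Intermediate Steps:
z = 0 (z = -5*0 = 0)
x(S) = -69
x(z) - 1*13420 = -69 - 1*13420 = -69 - 13420 = -13489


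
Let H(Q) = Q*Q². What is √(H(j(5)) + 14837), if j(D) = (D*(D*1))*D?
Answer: √1967962 ≈ 1402.8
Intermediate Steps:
j(D) = D³ (j(D) = (D*D)*D = D²*D = D³)
H(Q) = Q³
√(H(j(5)) + 14837) = √((5³)³ + 14837) = √(125³ + 14837) = √(1953125 + 14837) = √1967962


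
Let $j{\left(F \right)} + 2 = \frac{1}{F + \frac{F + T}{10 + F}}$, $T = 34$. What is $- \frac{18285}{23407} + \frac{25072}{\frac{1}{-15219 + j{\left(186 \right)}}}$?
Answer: $- \frac{81902987112290365}{214618783} \approx -3.8162 \cdot 10^{8}$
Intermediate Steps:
$j{\left(F \right)} = -2 + \frac{1}{F + \frac{34 + F}{10 + F}}$ ($j{\left(F \right)} = -2 + \frac{1}{F + \frac{F + 34}{10 + F}} = -2 + \frac{1}{F + \frac{34 + F}{10 + F}}$)
$- \frac{18285}{23407} + \frac{25072}{\frac{1}{-15219 + j{\left(186 \right)}}} = - \frac{18285}{23407} + \frac{25072}{\frac{1}{-15219 + \frac{-58 - 3906 - 2 \cdot 186^{2}}{34 + 186^{2} + 11 \cdot 186}}} = \left(-18285\right) \frac{1}{23407} + \frac{25072}{\frac{1}{-15219 + \frac{-58 - 3906 - 69192}{34 + 34596 + 2046}}} = - \frac{18285}{23407} + \frac{25072}{\frac{1}{-15219 + \frac{-58 - 3906 - 69192}{36676}}} = - \frac{18285}{23407} + \frac{25072}{\frac{1}{-15219 + \frac{1}{36676} \left(-73156\right)}} = - \frac{18285}{23407} + \frac{25072}{\frac{1}{-15219 - \frac{18289}{9169}}} = - \frac{18285}{23407} + \frac{25072}{\frac{1}{- \frac{139561300}{9169}}} = - \frac{18285}{23407} + \frac{25072}{- \frac{9169}{139561300}} = - \frac{18285}{23407} + 25072 \left(- \frac{139561300}{9169}\right) = - \frac{18285}{23407} - \frac{3499080913600}{9169} = - \frac{81902987112290365}{214618783}$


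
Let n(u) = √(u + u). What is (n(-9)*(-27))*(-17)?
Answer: 1377*I*√2 ≈ 1947.4*I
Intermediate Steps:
n(u) = √2*√u (n(u) = √(2*u) = √2*√u)
(n(-9)*(-27))*(-17) = ((√2*√(-9))*(-27))*(-17) = ((√2*(3*I))*(-27))*(-17) = ((3*I*√2)*(-27))*(-17) = -81*I*√2*(-17) = 1377*I*√2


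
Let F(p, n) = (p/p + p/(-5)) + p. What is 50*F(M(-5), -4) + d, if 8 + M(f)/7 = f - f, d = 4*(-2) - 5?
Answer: -2203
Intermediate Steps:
d = -13 (d = -8 - 5 = -13)
M(f) = -56 (M(f) = -56 + 7*(f - f) = -56 + 7*0 = -56 + 0 = -56)
F(p, n) = 1 + 4*p/5 (F(p, n) = (1 + p*(-⅕)) + p = (1 - p/5) + p = 1 + 4*p/5)
50*F(M(-5), -4) + d = 50*(1 + (⅘)*(-56)) - 13 = 50*(1 - 224/5) - 13 = 50*(-219/5) - 13 = -2190 - 13 = -2203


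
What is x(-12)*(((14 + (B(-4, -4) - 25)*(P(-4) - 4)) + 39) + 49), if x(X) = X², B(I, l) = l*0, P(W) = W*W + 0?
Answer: -28512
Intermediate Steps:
P(W) = W² (P(W) = W² + 0 = W²)
B(I, l) = 0
x(-12)*(((14 + (B(-4, -4) - 25)*(P(-4) - 4)) + 39) + 49) = (-12)²*(((14 + (0 - 25)*((-4)² - 4)) + 39) + 49) = 144*(((14 - 25*(16 - 4)) + 39) + 49) = 144*(((14 - 25*12) + 39) + 49) = 144*(((14 - 300) + 39) + 49) = 144*((-286 + 39) + 49) = 144*(-247 + 49) = 144*(-198) = -28512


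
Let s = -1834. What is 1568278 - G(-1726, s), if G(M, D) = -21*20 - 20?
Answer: 1568718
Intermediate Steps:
G(M, D) = -440 (G(M, D) = -420 - 20 = -440)
1568278 - G(-1726, s) = 1568278 - 1*(-440) = 1568278 + 440 = 1568718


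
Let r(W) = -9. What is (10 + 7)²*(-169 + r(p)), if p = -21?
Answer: -51442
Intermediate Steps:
(10 + 7)²*(-169 + r(p)) = (10 + 7)²*(-169 - 9) = 17²*(-178) = 289*(-178) = -51442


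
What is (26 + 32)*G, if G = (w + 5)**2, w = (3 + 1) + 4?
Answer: 9802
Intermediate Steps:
w = 8 (w = 4 + 4 = 8)
G = 169 (G = (8 + 5)**2 = 13**2 = 169)
(26 + 32)*G = (26 + 32)*169 = 58*169 = 9802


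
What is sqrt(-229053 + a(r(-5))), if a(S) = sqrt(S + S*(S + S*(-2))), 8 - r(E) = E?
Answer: sqrt(-229053 + 2*I*sqrt(39)) ≈ 0.013 + 478.59*I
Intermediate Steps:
r(E) = 8 - E
a(S) = sqrt(S - S**2) (a(S) = sqrt(S + S*(S - 2*S)) = sqrt(S + S*(-S)) = sqrt(S - S**2))
sqrt(-229053 + a(r(-5))) = sqrt(-229053 + sqrt((8 - 1*(-5))*(1 - (8 - 1*(-5))))) = sqrt(-229053 + sqrt((8 + 5)*(1 - (8 + 5)))) = sqrt(-229053 + sqrt(13*(1 - 1*13))) = sqrt(-229053 + sqrt(13*(1 - 13))) = sqrt(-229053 + sqrt(13*(-12))) = sqrt(-229053 + sqrt(-156)) = sqrt(-229053 + 2*I*sqrt(39))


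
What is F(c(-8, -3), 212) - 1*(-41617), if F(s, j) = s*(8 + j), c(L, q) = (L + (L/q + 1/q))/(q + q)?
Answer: 376423/9 ≈ 41825.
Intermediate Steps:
c(L, q) = (L + 1/q + L/q)/(2*q) (c(L, q) = (L + (L/q + 1/q))/((2*q)) = (L + (1/q + L/q))*(1/(2*q)) = (L + 1/q + L/q)*(1/(2*q)) = (L + 1/q + L/q)/(2*q))
F(c(-8, -3), 212) - 1*(-41617) = ((1/2)*(1 - 8 - 8*(-3))/(-3)**2)*(8 + 212) - 1*(-41617) = ((1/2)*(1/9)*(1 - 8 + 24))*220 + 41617 = ((1/2)*(1/9)*17)*220 + 41617 = (17/18)*220 + 41617 = 1870/9 + 41617 = 376423/9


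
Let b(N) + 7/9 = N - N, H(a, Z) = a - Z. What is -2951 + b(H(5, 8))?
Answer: -26566/9 ≈ -2951.8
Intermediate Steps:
b(N) = -7/9 (b(N) = -7/9 + (N - N) = -7/9 + 0 = -7/9)
-2951 + b(H(5, 8)) = -2951 - 7/9 = -26566/9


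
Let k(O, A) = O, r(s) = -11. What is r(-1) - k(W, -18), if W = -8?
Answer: -3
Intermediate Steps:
r(-1) - k(W, -18) = -11 - 1*(-8) = -11 + 8 = -3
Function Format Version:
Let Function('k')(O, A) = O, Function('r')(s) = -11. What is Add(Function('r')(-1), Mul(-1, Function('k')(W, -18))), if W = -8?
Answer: -3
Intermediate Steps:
Add(Function('r')(-1), Mul(-1, Function('k')(W, -18))) = Add(-11, Mul(-1, -8)) = Add(-11, 8) = -3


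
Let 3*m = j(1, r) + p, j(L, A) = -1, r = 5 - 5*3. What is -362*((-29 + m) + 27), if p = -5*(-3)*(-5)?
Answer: 29684/3 ≈ 9894.7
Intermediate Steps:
r = -10 (r = 5 - 15 = -10)
p = -75 (p = 15*(-5) = -75)
m = -76/3 (m = (-1 - 75)/3 = (⅓)*(-76) = -76/3 ≈ -25.333)
-362*((-29 + m) + 27) = -362*((-29 - 76/3) + 27) = -362*(-163/3 + 27) = -362*(-82/3) = 29684/3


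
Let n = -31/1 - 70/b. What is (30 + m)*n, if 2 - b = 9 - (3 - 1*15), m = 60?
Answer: -46710/19 ≈ -2458.4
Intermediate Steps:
b = -19 (b = 2 - (9 - (3 - 1*15)) = 2 - (9 - (3 - 15)) = 2 - (9 - 1*(-12)) = 2 - (9 + 12) = 2 - 1*21 = 2 - 21 = -19)
n = -519/19 (n = -31/1 - 70/(-19) = -31*1 - 70*(-1/19) = -31 + 70/19 = -519/19 ≈ -27.316)
(30 + m)*n = (30 + 60)*(-519/19) = 90*(-519/19) = -46710/19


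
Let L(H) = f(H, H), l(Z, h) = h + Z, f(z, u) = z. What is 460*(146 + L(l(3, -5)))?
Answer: 66240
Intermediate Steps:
l(Z, h) = Z + h
L(H) = H
460*(146 + L(l(3, -5))) = 460*(146 + (3 - 5)) = 460*(146 - 2) = 460*144 = 66240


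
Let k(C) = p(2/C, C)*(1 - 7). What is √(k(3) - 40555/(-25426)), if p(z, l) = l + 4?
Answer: I*√26121070562/25426 ≈ 6.3565*I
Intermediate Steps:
p(z, l) = 4 + l
k(C) = -24 - 6*C (k(C) = (4 + C)*(1 - 7) = (4 + C)*(-6) = -24 - 6*C)
√(k(3) - 40555/(-25426)) = √((-24 - 6*3) - 40555/(-25426)) = √((-24 - 18) - 40555*(-1/25426)) = √(-42 + 40555/25426) = √(-1027337/25426) = I*√26121070562/25426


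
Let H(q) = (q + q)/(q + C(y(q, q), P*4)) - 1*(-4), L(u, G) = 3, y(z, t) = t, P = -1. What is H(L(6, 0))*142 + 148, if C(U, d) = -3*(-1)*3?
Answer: 787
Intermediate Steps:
C(U, d) = 9 (C(U, d) = 3*3 = 9)
H(q) = 4 + 2*q/(9 + q) (H(q) = (q + q)/(q + 9) - 1*(-4) = (2*q)/(9 + q) + 4 = 2*q/(9 + q) + 4 = 4 + 2*q/(9 + q))
H(L(6, 0))*142 + 148 = (6*(6 + 3)/(9 + 3))*142 + 148 = (6*9/12)*142 + 148 = (6*(1/12)*9)*142 + 148 = (9/2)*142 + 148 = 639 + 148 = 787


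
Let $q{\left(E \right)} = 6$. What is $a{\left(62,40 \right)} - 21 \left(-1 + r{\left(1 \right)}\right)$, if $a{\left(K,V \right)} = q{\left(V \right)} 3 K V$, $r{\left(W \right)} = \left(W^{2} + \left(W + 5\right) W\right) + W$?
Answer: $44493$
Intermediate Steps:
$r{\left(W \right)} = W + W^{2} + W \left(5 + W\right)$ ($r{\left(W \right)} = \left(W^{2} + \left(5 + W\right) W\right) + W = \left(W^{2} + W \left(5 + W\right)\right) + W = W + W^{2} + W \left(5 + W\right)$)
$a{\left(K,V \right)} = 18 K V$ ($a{\left(K,V \right)} = 6 \cdot 3 K V = 18 K V$)
$a{\left(62,40 \right)} - 21 \left(-1 + r{\left(1 \right)}\right) = 18 \cdot 62 \cdot 40 - 21 \left(-1 + 2 \cdot 1 \left(3 + 1\right)\right) = 44640 - 21 \left(-1 + 2 \cdot 1 \cdot 4\right) = 44640 - 21 \left(-1 + 8\right) = 44640 - 21 \cdot 7 = 44640 - 147 = 44493$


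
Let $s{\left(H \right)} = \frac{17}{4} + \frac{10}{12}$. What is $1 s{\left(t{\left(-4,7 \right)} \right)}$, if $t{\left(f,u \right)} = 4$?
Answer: $\frac{61}{12} \approx 5.0833$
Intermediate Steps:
$s{\left(H \right)} = \frac{61}{12}$ ($s{\left(H \right)} = 17 \cdot \frac{1}{4} + 10 \cdot \frac{1}{12} = \frac{17}{4} + \frac{5}{6} = \frac{61}{12}$)
$1 s{\left(t{\left(-4,7 \right)} \right)} = 1 \cdot \frac{61}{12} = \frac{61}{12}$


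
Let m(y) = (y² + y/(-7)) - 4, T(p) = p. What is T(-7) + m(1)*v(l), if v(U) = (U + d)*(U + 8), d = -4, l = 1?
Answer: 545/7 ≈ 77.857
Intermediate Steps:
m(y) = -4 + y² - y/7 (m(y) = (y² - y/7) - 4 = -4 + y² - y/7)
v(U) = (-4 + U)*(8 + U) (v(U) = (U - 4)*(U + 8) = (-4 + U)*(8 + U))
T(-7) + m(1)*v(l) = -7 + (-4 + 1² - ⅐*1)*(-32 + 1² + 4*1) = -7 + (-4 + 1 - ⅐)*(-32 + 1 + 4) = -7 - 22/7*(-27) = -7 + 594/7 = 545/7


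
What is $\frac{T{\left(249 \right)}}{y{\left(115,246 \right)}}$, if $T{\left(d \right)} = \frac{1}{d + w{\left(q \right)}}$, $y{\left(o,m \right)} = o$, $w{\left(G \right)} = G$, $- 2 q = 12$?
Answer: $\frac{1}{27945} \approx 3.5785 \cdot 10^{-5}$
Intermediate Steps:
$q = -6$ ($q = \left(- \frac{1}{2}\right) 12 = -6$)
$T{\left(d \right)} = \frac{1}{-6 + d}$ ($T{\left(d \right)} = \frac{1}{d - 6} = \frac{1}{-6 + d}$)
$\frac{T{\left(249 \right)}}{y{\left(115,246 \right)}} = \frac{1}{\left(-6 + 249\right) 115} = \frac{1}{243} \cdot \frac{1}{115} = \frac{1}{27945}$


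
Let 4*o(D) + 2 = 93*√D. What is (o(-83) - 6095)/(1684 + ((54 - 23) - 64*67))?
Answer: 12191/5146 - 3*I*√83/332 ≈ 2.369 - 0.082323*I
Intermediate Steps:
o(D) = -½ + 93*√D/4 (o(D) = -½ + (93*√D)/4 = -½ + 93*√D/4)
(o(-83) - 6095)/(1684 + ((54 - 23) - 64*67)) = ((-½ + 93*√(-83)/4) - 6095)/(1684 + ((54 - 23) - 64*67)) = ((-½ + 93*(I*√83)/4) - 6095)/(1684 + (31 - 4288)) = ((-½ + 93*I*√83/4) - 6095)/(1684 - 4257) = (-12191/2 + 93*I*√83/4)/(-2573) = (-12191/2 + 93*I*√83/4)*(-1/2573) = 12191/5146 - 3*I*√83/332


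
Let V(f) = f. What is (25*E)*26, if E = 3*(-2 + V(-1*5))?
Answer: -13650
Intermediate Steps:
E = -21 (E = 3*(-2 - 1*5) = 3*(-2 - 5) = 3*(-7) = -21)
(25*E)*26 = (25*(-21))*26 = -525*26 = -13650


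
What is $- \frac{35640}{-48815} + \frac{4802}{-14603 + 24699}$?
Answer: $\frac{59423107}{49283624} \approx 1.2057$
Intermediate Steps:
$- \frac{35640}{-48815} + \frac{4802}{-14603 + 24699} = \left(-35640\right) \left(- \frac{1}{48815}\right) + \frac{4802}{10096} = \frac{7128}{9763} + 4802 \cdot \frac{1}{10096} = \frac{7128}{9763} + \frac{2401}{5048} = \frac{59423107}{49283624}$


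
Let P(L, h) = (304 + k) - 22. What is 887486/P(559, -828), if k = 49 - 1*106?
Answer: 887486/225 ≈ 3944.4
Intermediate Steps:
k = -57 (k = 49 - 106 = -57)
P(L, h) = 225 (P(L, h) = (304 - 57) - 22 = 247 - 22 = 225)
887486/P(559, -828) = 887486/225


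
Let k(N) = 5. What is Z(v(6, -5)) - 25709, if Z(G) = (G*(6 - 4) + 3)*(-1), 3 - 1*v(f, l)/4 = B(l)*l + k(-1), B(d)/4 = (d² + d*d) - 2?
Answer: -33376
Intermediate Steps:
B(d) = -8 + 8*d² (B(d) = 4*((d² + d*d) - 2) = 4*((d² + d²) - 2) = 4*(2*d² - 2) = 4*(-2 + 2*d²) = -8 + 8*d²)
v(f, l) = -8 - 4*l*(-8 + 8*l²) (v(f, l) = 12 - 4*((-8 + 8*l²)*l + 5) = 12 - 4*(l*(-8 + 8*l²) + 5) = 12 - 4*(5 + l*(-8 + 8*l²)) = 12 + (-20 - 4*l*(-8 + 8*l²)) = -8 - 4*l*(-8 + 8*l²))
Z(G) = -3 - 2*G (Z(G) = (G*2 + 3)*(-1) = (2*G + 3)*(-1) = (3 + 2*G)*(-1) = -3 - 2*G)
Z(v(6, -5)) - 25709 = (-3 - 2*(-8 - 32*(-5)³ + 32*(-5))) - 25709 = (-3 - 2*(-8 - 32*(-125) - 160)) - 25709 = (-3 - 2*(-8 + 4000 - 160)) - 25709 = (-3 - 2*3832) - 25709 = (-3 - 7664) - 25709 = -7667 - 25709 = -33376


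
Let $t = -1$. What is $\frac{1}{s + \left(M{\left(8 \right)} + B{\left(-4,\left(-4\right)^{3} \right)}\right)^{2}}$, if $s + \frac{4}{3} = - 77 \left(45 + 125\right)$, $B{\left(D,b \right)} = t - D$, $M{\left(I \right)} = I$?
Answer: $- \frac{3}{38911} \approx -7.7099 \cdot 10^{-5}$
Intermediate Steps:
$B{\left(D,b \right)} = -1 - D$
$s = - \frac{39274}{3}$ ($s = - \frac{4}{3} - 77 \left(45 + 125\right) = - \frac{4}{3} - 13090 = - \frac{39274}{3} \approx -13091.0$)
$\frac{1}{s + \left(M{\left(8 \right)} + B{\left(-4,\left(-4\right)^{3} \right)}\right)^{2}} = \frac{1}{- \frac{39274}{3} + \left(8 - -3\right)^{2}} = \frac{1}{- \frac{39274}{3} + \left(8 + \left(-1 + 4\right)\right)^{2}} = \frac{1}{- \frac{39274}{3} + \left(8 + 3\right)^{2}} = \frac{1}{- \frac{39274}{3} + 11^{2}} = \frac{1}{- \frac{39274}{3} + 121} = \frac{1}{- \frac{38911}{3}} = - \frac{3}{38911}$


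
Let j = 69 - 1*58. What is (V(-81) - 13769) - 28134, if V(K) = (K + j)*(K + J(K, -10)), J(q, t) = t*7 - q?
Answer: -37003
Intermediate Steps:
J(q, t) = -q + 7*t (J(q, t) = 7*t - q = -q + 7*t)
j = 11 (j = 69 - 58 = 11)
V(K) = -770 - 70*K (V(K) = (K + 11)*(K + (-K + 7*(-10))) = (11 + K)*(K + (-K - 70)) = (11 + K)*(K + (-70 - K)) = (11 + K)*(-70) = -770 - 70*K)
(V(-81) - 13769) - 28134 = ((-770 - 70*(-81)) - 13769) - 28134 = ((-770 + 5670) - 13769) - 28134 = (4900 - 13769) - 28134 = -8869 - 28134 = -37003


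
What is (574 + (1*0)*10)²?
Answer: 329476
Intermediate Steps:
(574 + (1*0)*10)² = (574 + 0*10)² = (574 + 0)² = 574² = 329476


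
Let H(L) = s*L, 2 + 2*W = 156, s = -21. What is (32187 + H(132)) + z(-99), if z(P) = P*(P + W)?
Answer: 31593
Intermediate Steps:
W = 77 (W = -1 + (½)*156 = -1 + 78 = 77)
H(L) = -21*L
z(P) = P*(77 + P) (z(P) = P*(P + 77) = P*(77 + P))
(32187 + H(132)) + z(-99) = (32187 - 21*132) - 99*(77 - 99) = (32187 - 2772) - 99*(-22) = 29415 + 2178 = 31593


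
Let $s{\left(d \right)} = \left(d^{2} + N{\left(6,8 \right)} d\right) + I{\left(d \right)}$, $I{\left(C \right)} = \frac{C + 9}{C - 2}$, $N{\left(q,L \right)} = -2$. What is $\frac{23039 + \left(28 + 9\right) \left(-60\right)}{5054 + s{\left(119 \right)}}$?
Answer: $\frac{2435823}{2220437} \approx 1.097$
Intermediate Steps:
$I{\left(C \right)} = \frac{9 + C}{-2 + C}$
$s{\left(d \right)} = d^{2} - 2 d + \frac{9 + d}{-2 + d}$ ($s{\left(d \right)} = \left(d^{2} - 2 d\right) + \frac{9 + d}{-2 + d} = d^{2} - 2 d + \frac{9 + d}{-2 + d}$)
$\frac{23039 + \left(28 + 9\right) \left(-60\right)}{5054 + s{\left(119 \right)}} = \frac{23039 + \left(28 + 9\right) \left(-60\right)}{5054 + \frac{9 + 119 + 119 \left(-2 + 119\right)^{2}}{-2 + 119}} = \frac{23039 + 37 \left(-60\right)}{5054 + \frac{9 + 119 + 119 \cdot 117^{2}}{117}} = \frac{23039 - 2220}{5054 + \frac{9 + 119 + 119 \cdot 13689}{117}} = \frac{20819}{5054 + \frac{9 + 119 + 1628991}{117}} = \frac{20819}{5054 + \frac{1}{117} \cdot 1629119} = \frac{20819}{5054 + \frac{1629119}{117}} = \frac{20819}{\frac{2220437}{117}} = 20819 \cdot \frac{117}{2220437} = \frac{2435823}{2220437}$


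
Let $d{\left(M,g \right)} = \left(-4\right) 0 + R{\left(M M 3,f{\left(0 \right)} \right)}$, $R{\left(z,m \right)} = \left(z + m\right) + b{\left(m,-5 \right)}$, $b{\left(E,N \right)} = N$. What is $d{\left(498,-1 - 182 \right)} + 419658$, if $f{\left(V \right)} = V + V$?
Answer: $1163665$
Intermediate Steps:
$f{\left(V \right)} = 2 V$
$R{\left(z,m \right)} = -5 + m + z$ ($R{\left(z,m \right)} = \left(z + m\right) - 5 = \left(m + z\right) - 5 = -5 + m + z$)
$d{\left(M,g \right)} = -5 + 3 M^{2}$ ($d{\left(M,g \right)} = \left(-4\right) 0 + \left(-5 + 2 \cdot 0 + M M 3\right) = 0 + \left(-5 + 0 + M^{2} \cdot 3\right) = 0 + \left(-5 + 0 + 3 M^{2}\right) = 0 + \left(-5 + 3 M^{2}\right) = -5 + 3 M^{2}$)
$d{\left(498,-1 - 182 \right)} + 419658 = \left(-5 + 3 \cdot 498^{2}\right) + 419658 = \left(-5 + 3 \cdot 248004\right) + 419658 = \left(-5 + 744012\right) + 419658 = 744007 + 419658 = 1163665$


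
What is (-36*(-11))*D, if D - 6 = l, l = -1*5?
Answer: 396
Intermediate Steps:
l = -5
D = 1 (D = 6 - 5 = 1)
(-36*(-11))*D = -36*(-11)*1 = 396*1 = 396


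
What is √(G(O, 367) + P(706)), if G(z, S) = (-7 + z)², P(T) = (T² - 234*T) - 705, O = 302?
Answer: 4*√26222 ≈ 647.73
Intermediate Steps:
P(T) = -705 + T² - 234*T
√(G(O, 367) + P(706)) = √((-7 + 302)² + (-705 + 706² - 234*706)) = √(295² + (-705 + 498436 - 165204)) = √(87025 + 332527) = √419552 = 4*√26222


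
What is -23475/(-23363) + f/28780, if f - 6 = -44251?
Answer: -71617087/134477428 ≈ -0.53256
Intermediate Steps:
f = -44245 (f = 6 - 44251 = -44245)
-23475/(-23363) + f/28780 = -23475/(-23363) - 44245/28780 = -23475*(-1/23363) - 44245*1/28780 = 23475/23363 - 8849/5756 = -71617087/134477428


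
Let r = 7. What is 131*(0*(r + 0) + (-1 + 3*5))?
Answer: 1834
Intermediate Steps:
131*(0*(r + 0) + (-1 + 3*5)) = 131*(0*(7 + 0) + (-1 + 3*5)) = 131*(0*7 + (-1 + 15)) = 131*(0 + 14) = 131*14 = 1834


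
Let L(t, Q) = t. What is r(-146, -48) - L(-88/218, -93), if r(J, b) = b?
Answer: -5188/109 ≈ -47.596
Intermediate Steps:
r(-146, -48) - L(-88/218, -93) = -48 - (-88)/218 = -48 - 1*(-44/109) = -48 + 44/109 = -5188/109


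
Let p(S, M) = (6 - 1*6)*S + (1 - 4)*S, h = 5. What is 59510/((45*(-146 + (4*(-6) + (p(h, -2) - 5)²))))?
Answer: 5951/1035 ≈ 5.7498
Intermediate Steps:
p(S, M) = -3*S (p(S, M) = (6 - 6)*S - 3*S = 0*S - 3*S = 0 - 3*S = -3*S)
59510/((45*(-146 + (4*(-6) + (p(h, -2) - 5)²)))) = 59510/((45*(-146 + (4*(-6) + (-3*5 - 5)²)))) = 59510/((45*(-146 + (-24 + (-15 - 5)²)))) = 59510/((45*(-146 + (-24 + (-20)²)))) = 59510/((45*(-146 + (-24 + 400)))) = 59510/((45*(-146 + 376))) = 59510/((45*230)) = 59510/10350 = 59510*(1/10350) = 5951/1035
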